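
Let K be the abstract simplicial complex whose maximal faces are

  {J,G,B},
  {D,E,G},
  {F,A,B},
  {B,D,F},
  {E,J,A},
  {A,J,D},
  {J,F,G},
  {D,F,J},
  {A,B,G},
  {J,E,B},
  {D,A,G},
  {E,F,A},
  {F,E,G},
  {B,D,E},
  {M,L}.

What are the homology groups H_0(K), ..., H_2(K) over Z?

We work with the vertex ordering A < B < D < E < F < G < J < L < M. The simplices of K, each written with vertices in increasing order, are:

  0-simplices (9): A, B, D, E, F, G, J, L, M
  1-simplices (22): AB, AD, AE, AF, AG, AJ, BD, BE, BF, BG, BJ, DE, DF, DG, DJ, EF, EG, EJ, FG, FJ, GJ, LM
  2-simplices (14): ABF, ABG, ADG, ADJ, AEF, AEJ, BDE, BDF, BEJ, BGJ, DEG, DFJ, EFG, FGJ

Hence C_0 ≅ Z^9, C_1 ≅ Z^22, C_2 ≅ Z^14.

∂_1: C_1 → C_0 is given by ∂[p,q] = [q] − [p]. For instance
  ∂AF = F − A.
This gives a 9×22 integer matrix of rank 7; reducing to Smith normal form yields diagonal entries (1,1,1,1,1,1,1).

The boundary map ∂_2: C_2 → C_1 sends each 2-simplex [p,q,r] to [q,r] − [p,r] + [p,q]. For instance
  ∂ABF = BF − AF + AB,
  ∂BDE = DE − BE + BD.
The resulting 22×14 matrix has rank 13, and its Smith normal form has invariant factors (1,1,1,1,1,1,1,1,1,1,1,1,1).

Reading off H_k = ker ∂_k / im ∂_{k+1}:

  H_0: rank C_0 − rank ∂_1 = 9 − 7 = 2, and the invariant factors of ∂_1 are all 1, so H_0 = Z^2.
  H_1: rank ker ∂_1 − rank ∂_2 = (22 − 7) − 13 = 2, and the invariant factors of ∂_2 are all 1, so H_1 = Z^2.
  H_2: rank ker ∂_2 − rank ∂_3 = (14 − 13) − 0 = 1, and there is no ∂_3, so H_2 = Z.

As a check, the Euler characteristic is 9 − 22 + 14 = 1, which agrees with 2 − 2 + 1 = 1.

H_0 = Z^2,  H_1 = Z^2,  H_2 = Z.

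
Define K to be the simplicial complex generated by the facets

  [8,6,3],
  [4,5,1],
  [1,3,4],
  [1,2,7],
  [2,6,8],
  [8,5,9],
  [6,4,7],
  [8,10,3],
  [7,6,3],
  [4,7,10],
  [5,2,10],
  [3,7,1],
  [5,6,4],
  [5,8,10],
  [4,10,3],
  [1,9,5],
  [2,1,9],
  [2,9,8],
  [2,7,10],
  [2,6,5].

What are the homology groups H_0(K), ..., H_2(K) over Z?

H_0 = Z,  H_1 = Z ⊕ Z/2Z,  H_2 = 0.

Take the total order 1 < 2 < 3 < 4 < 5 < 6 < 7 < 8 < 9 < 10 on the vertex set. Then K (dimension 2) consists of the simplices:

  0-simplices (10): [1], [2], [3], [4], [5], [6], [7], [8], [9], [10]
  1-simplices (30): (30 of them)
  2-simplices (20): (20 of them)

so the chain groups are C_0 ≅ Z^10, C_1 ≅ Z^30, C_2 ≅ Z^20.

Boundary ∂_1: C_1 → C_0 maps an edge to its endpoints' difference, ∂[p,q] = q − p. For instance
  ∂[2,5] = [5] − [2].
This gives a 10×30 integer matrix of rank 9; reducing to Smith normal form yields diagonal entries (1,1,1,1,1,1,1,1,1).

The boundary map ∂_2: C_2 → C_1 sends each 2-simplex [p,q,r] to [q,r] − [p,r] + [p,q]. For instance
  ∂[2,5,10] = [5,10] − [2,10] + [2,5],
  ∂[2,6,8] = [6,8] − [2,8] + [2,6].
This gives a 30×20 integer matrix of rank 20; reducing to Smith normal form yields diagonal entries (1,1,1,1,1,1,1,1,1,1,1,1,1,1,1,1,1,1,1,2).

From H_k ≅ ker(∂_k) / im(∂_{k+1}) we obtain:

  H_0: rank C_0 − rank ∂_1 = 10 − 9 = 1, and the invariant factors of ∂_1 are all 1, so H_0 ≅ Z.
  H_1: rank ker ∂_1 − rank ∂_2 = (30 − 9) − 20 = 1, and ∂_2 has invariant factor 2 > 1, so H_1 ≅ Z ⊕ Z/2Z.
  H_2: rank ker ∂_2 − rank ∂_3 = (20 − 20) − 0 = 0, and there is no ∂_3, so H_2 ≅ 0.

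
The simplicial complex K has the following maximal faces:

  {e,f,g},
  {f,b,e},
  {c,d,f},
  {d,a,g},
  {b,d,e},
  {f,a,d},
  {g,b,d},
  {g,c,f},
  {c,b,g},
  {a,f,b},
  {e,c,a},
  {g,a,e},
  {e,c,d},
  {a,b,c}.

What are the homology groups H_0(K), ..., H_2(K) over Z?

H_0 ≅ Z,  H_1 ≅ Z^2,  H_2 ≅ Z.

K has 7 vertices, 21 edges, 14 triangles.
rank ∂_0 = 0, rank ∂_1 = 6 ⇒ b_0 = 7 − 0 − 6 = 1; all invariant factors of ∂_1 are 1 so no torsion. So H_0 ≅ Z.
rank ∂_1 = 6, rank ∂_2 = 13 ⇒ b_1 = 21 − 6 − 13 = 2; all invariant factors of ∂_2 are 1 so no torsion. So H_1 ≅ Z^2.
rank ∂_2 = 13, rank ∂_3 = 0 ⇒ b_2 = 14 − 13 − 0 = 1. So H_2 ≅ Z.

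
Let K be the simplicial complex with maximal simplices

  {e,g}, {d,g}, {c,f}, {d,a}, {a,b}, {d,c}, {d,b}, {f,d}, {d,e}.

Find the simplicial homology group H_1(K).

H_1 ≅ Z^3.

We work with the vertex ordering a < b < c < d < e < f < g. The simplices of K, each written with vertices in increasing order, are:

  0-simplices (7): a, b, c, d, e, f, g
  1-simplices (9): ab, ad, bd, cd, cf, de, df, dg, eg

giving chain groups C_0 ≅ Z^7, C_1 ≅ Z^9.

∂_1: C_1 → C_0 sends each edge [p,q] (with p < q) to q − p. For instance
  ∂dg = g − d.
As a 7×9 matrix over Z this has rank 6, with invariant factors (1,1,1,1,1,1).

Now H_k = ker ∂_k / im ∂_{k+1}, so:

  H_1: rank ker ∂_1 − rank ∂_2 = (9 − 6) − 0 = 3, and there is no ∂_2, so H_1 = Z^3.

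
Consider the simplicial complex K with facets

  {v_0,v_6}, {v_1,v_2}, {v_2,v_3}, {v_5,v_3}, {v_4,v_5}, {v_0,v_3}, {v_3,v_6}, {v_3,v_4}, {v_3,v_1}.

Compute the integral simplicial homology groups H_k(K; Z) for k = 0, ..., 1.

H_0 = Z,  H_1 = Z^3.

Order the vertices as v_0 < v_1 < v_2 < v_3 < v_4 < v_5 < v_6. Listing each simplex with vertices in this order, K has dimension 1 with simplices:

  0-simplices (7): [v_0], [v_1], [v_2], [v_3], [v_4], [v_5], [v_6]
  1-simplices (9): [v_0,v_3], [v_0,v_6], [v_1,v_2], [v_1,v_3], [v_2,v_3], [v_3,v_4], [v_3,v_5], [v_3,v_6], [v_4,v_5]

Hence C_0 ≅ Z^7, C_1 ≅ Z^9.

∂_1: C_1 → C_0 sends each edge [p,q] (with p < q) to q − p. For instance
  ∂[v_0,v_3] = [v_3] − [v_0].
The 7×9 boundary matrix has rank 6 and Smith normal form diag(1,1,1,1,1,1).

Reading off H_k = ker ∂_k / im ∂_{k+1}:

  H_0: rank C_0 − rank ∂_1 = 7 − 6 = 1, and the invariant factors of ∂_1 are all 1, so H_0 ≅ Z.
  H_1: rank ker ∂_1 − rank ∂_2 = (9 − 6) − 0 = 3, and there is no ∂_2, so H_1 ≅ Z^3.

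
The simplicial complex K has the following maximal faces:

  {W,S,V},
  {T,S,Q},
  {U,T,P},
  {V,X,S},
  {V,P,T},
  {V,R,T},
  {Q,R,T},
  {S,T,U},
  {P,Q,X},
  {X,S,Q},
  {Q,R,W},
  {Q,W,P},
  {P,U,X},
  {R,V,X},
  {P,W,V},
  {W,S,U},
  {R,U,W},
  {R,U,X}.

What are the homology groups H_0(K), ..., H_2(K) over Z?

Take the total order P < Q < R < S < T < U < V < W < X on the vertex set. Then K (dimension 2) consists of the simplices:

  0-simplices (9): P, Q, R, S, T, U, V, W, X
  1-simplices (27): PQ, PT, PU, PV, PW, PX, QR, QS, QT, QW, QX, RT, RU, RV, RW, RX, ST, SU, SV, SW, SX, TU, TV, UW, UX, VW, VX
  2-simplices (18): PQW, PQX, PTU, PTV, PUX, PVW, QRT, QRW, QST, QSX, RTV, RUW, RUX, RVX, STU, SUW, SVW, SVX

giving chain groups C_0 ≅ Z^9, C_1 ≅ Z^27, C_2 ≅ Z^18.

∂_1: C_1 → C_0 maps an edge to its endpoints' difference, ∂[p,q] = q − p. For instance
  ∂VW = W − V.
This gives a 9×27 integer matrix of rank 8; reducing to Smith normal form yields diagonal entries (1,1,1,1,1,1,1,1).

Boundary ∂_2: C_2 → C_1 sends each 2-simplex [p,q,r] to [q,r] − [p,r] + [p,q]. For instance
  ∂PTU = TU − PU + PT,
  ∂QSX = SX − QX + QS.
The 27×18 boundary matrix has rank 17 and Smith normal form diag(1,1,1,1,1,1,1,1,1,1,1,1,1,1,1,1,1).

From H_k ≅ ker(∂_k) / im(∂_{k+1}) we obtain:

  H_0: rank C_0 − rank ∂_1 = 9 − 8 = 1, and the invariant factors of ∂_1 are all 1, so H_0 = Z.
  H_1: rank ker ∂_1 − rank ∂_2 = (27 − 8) − 17 = 2, and the invariant factors of ∂_2 are all 1, so H_1 = Z^2.
  H_2: rank ker ∂_2 − rank ∂_3 = (18 − 17) − 0 = 1, and there is no ∂_3, so H_2 = Z.

(K is a triangulation of the torus T^2.)

H_0 = Z,  H_1 = Z^2,  H_2 = Z.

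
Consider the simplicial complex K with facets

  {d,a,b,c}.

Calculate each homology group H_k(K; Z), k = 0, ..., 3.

Order the vertices as a < b < c < d. Listing each simplex with vertices in this order, K has dimension 3 with simplices:

  0-simplices (4): a, b, c, d
  1-simplices (6): ab, ac, ad, bc, bd, cd
  2-simplices (4): abc, abd, acd, bcd
  3-simplices (1): abcd

giving chain groups C_0 ≅ Z^4, C_1 ≅ Z^6, C_2 ≅ Z^4, C_3 ≅ Z^1.

Boundary ∂_1: C_1 → C_0 sends each edge [p,q] (with p < q) to q − p. For instance
  ∂bd = d − b.
The resulting 4×6 matrix has rank 3, and its Smith normal form has invariant factors (1,1,1).

The boundary map ∂_2: C_2 → C_1 acts by ∂[p,q,r] = [q,r] − [p,r] + [p,q]. For instance
  ∂bcd = cd − bd + bc,
  ∂acd = cd − ad + ac.
The resulting 6×4 matrix has rank 3, and its Smith normal form has invariant factors (1,1,1).

∂_3: C_3 → C_2 sends each 3-simplex σ to the alternating sum Σ_i (−1)^i (σ with its i-th vertex removed). For instance
  ∂abcd = bcd − acd + abd − abc.
This gives a 4×1 integer matrix of rank 1; reducing to Smith normal form yields diagonal entries (1).

Reading off H_k = ker ∂_k / im ∂_{k+1}:

  H_0: rank C_0 − rank ∂_1 = 4 − 3 = 1, and the invariant factors of ∂_1 are all 1, so H_0 ≅ Z.
  H_1: rank ker ∂_1 − rank ∂_2 = (6 − 3) − 3 = 0, and the invariant factors of ∂_2 are all 1, so H_1 ≅ 0.
  H_2: rank ker ∂_2 − rank ∂_3 = (4 − 3) − 1 = 0, and the invariant factors of ∂_3 are all 1, so H_2 ≅ 0.
  H_3: rank ker ∂_3 − rank ∂_4 = (1 − 1) − 0 = 0, and there is no ∂_4, so H_3 ≅ 0.

H_0 = Z,  H_1 = 0,  H_2 = 0,  H_3 = 0.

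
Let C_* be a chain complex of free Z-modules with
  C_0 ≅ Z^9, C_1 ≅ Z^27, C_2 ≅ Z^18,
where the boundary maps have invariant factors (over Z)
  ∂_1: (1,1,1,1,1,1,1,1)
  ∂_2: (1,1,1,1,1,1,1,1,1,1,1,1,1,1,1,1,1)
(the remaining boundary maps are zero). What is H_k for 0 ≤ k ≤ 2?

H_0: b_0 = 9 − 0 − 8 = 1; torsion from ∂_1 factors > 1: none. So H_0 ≅ Z.
H_1: b_1 = 27 − 8 − 17 = 2; torsion from ∂_2 factors > 1: none. So H_1 ≅ Z^2.
H_2: b_2 = 18 − 17 − 0 = 1; torsion from ∂_3 factors > 1: none. So H_2 ≅ Z.

H_0 ≅ Z,  H_1 ≅ Z^2,  H_2 ≅ Z.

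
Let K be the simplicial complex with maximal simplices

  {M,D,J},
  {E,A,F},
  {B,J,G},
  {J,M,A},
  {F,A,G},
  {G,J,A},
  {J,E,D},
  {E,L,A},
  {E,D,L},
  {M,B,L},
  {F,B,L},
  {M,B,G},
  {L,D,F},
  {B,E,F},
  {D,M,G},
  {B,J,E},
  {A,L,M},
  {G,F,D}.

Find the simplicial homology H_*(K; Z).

H_0 ≅ Z,  H_1 ≅ Z ⊕ Z/2,  H_2 = 0.

Fix the vertex order A < B < D < E < F < G < J < L < M and write every simplex with vertices in increasing order. Then dim K = 2 and the simplices of K are:

  0-simplices (9): A, B, D, E, F, G, J, L, M
  1-simplices (27): AE, AF, AG, AJ, AL, AM, BE, BF, BG, BJ, BL, BM, DE, DF, DG, DJ, DL, DM, EF, EJ, EL, FG, FL, GJ, GM, JM, LM
  2-simplices (18): AEF, AEL, AFG, AGJ, AJM, ALM, BEF, BEJ, BFL, BGJ, BGM, BLM, DEJ, DEL, DFG, DFL, DGM, DJM

so the chain groups are C_0 ≅ Z^9, C_1 ≅ Z^27, C_2 ≅ Z^18.

∂_1: C_1 → C_0 is given by ∂[p,q] = [q] − [p].
The resulting 9×27 matrix has rank 8, and its Smith normal form has invariant factors (1,1,1,1,1,1,1,1).

The boundary map ∂_2: C_2 → C_1 acts by ∂[p,q,r] = [q,r] − [p,r] + [p,q]. For instance
  ∂AGJ = GJ − AJ + AG,
  ∂DJM = JM − DM + DJ.
The 27×18 boundary matrix has rank 18 and Smith normal form diag(1,1,1,1,1,1,1,1,1,1,1,1,1,1,1,1,1,2).

Now H_k = ker ∂_k / im ∂_{k+1}, so:

  H_0: rank C_0 − rank ∂_1 = 9 − 8 = 1, and the invariant factors of ∂_1 are all 1, so H_0 ≅ Z.
  H_1: rank ker ∂_1 − rank ∂_2 = (27 − 8) − 18 = 1, and ∂_2 has invariant factor 2 > 1, so H_1 ≅ Z ⊕ Z/2.
  H_2: rank ker ∂_2 − rank ∂_3 = (18 − 18) − 0 = 0, and there is no ∂_3, so H_2 ≅ 0.

As a check, the Euler characteristic is 9 − 27 + 18 = 0, which agrees with 1 − 1 + 0 = 0.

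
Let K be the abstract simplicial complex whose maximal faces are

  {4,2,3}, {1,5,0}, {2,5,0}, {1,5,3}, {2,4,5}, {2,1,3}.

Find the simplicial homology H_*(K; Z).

H_0 ≅ Z,  H_1 ≅ Z,  H_2 = 0.

Fix the vertex order 0 < 1 < 2 < 3 < 4 < 5 and write every simplex with vertices in increasing order. Then dim K = 2 and the simplices of K are:

  0-simplices (6): [0], [1], [2], [3], [4], [5]
  1-simplices (12): [0,1], [0,2], [0,5], [1,2], [1,3], [1,5], [2,3], [2,4], [2,5], [3,4], [3,5], [4,5]
  2-simplices (6): [0,1,5], [0,2,5], [1,2,3], [1,3,5], [2,3,4], [2,4,5]

Hence C_0 ≅ Z^6, C_1 ≅ Z^12, C_2 ≅ Z^6.

∂_1: C_1 → C_0 sends each edge [p,q] (with p < q) to q − p.
The 6×12 boundary matrix has rank 5 and Smith normal form diag(1,1,1,1,1).

Boundary ∂_2: C_2 → C_1 sends each 2-simplex [p,q,r] to [q,r] − [p,r] + [p,q]. For instance
  ∂[0,2,5] = [2,5] − [0,5] + [0,2],
  ∂[1,2,3] = [2,3] − [1,3] + [1,2].
As a 12×6 matrix over Z this has rank 6, with invariant factors (1,1,1,1,1,1).

From H_k ≅ ker(∂_k) / im(∂_{k+1}) we obtain:

  H_0: rank C_0 − rank ∂_1 = 6 − 5 = 1, and the invariant factors of ∂_1 are all 1, so H_0 ≅ Z.
  H_1: rank ker ∂_1 − rank ∂_2 = (12 − 5) − 6 = 1, and the invariant factors of ∂_2 are all 1, so H_1 ≅ Z.
  H_2: rank ker ∂_2 − rank ∂_3 = (6 − 6) − 0 = 0, and there is no ∂_3, so H_2 ≅ 0.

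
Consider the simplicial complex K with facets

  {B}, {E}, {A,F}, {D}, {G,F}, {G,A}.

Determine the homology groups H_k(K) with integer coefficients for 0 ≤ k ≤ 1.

Order the vertices as A < B < D < E < F < G. Listing each simplex with vertices in this order, K has dimension 1 with simplices:

  0-simplices (6): A, B, D, E, F, G
  1-simplices (3): AF, AG, FG

giving chain groups C_0 ≅ Z^6, C_1 ≅ Z^3.

∂_1: C_1 → C_0 sends each edge [p,q] (with p < q) to q − p. For instance
  ∂FG = G − F.
This gives a 6×3 integer matrix of rank 2; reducing to Smith normal form yields diagonal entries (1,1).

Computing H_k = (kernel of ∂_k) / (image of ∂_{k+1}):

  H_0: rank C_0 − rank ∂_1 = 6 − 2 = 4, and the invariant factors of ∂_1 are all 1, so H_0 ≅ Z^4.
  H_1: rank ker ∂_1 − rank ∂_2 = (3 − 2) − 0 = 1, and there is no ∂_2, so H_1 ≅ Z.

H_0 = Z^4,  H_1 = Z.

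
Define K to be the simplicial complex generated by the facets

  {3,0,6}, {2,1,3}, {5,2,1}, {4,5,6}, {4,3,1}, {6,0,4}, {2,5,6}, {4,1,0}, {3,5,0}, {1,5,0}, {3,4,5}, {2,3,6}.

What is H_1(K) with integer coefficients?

H_1 ≅ Z/2.

K has 7 vertices, 18 edges, 12 triangles.
rank ∂_1 = 6, rank ∂_2 = 12 ⇒ b_1 = 18 − 6 − 12 = 0; ∂_2 has invariant factor(s) [2] giving torsion. So H_1 = Z/2.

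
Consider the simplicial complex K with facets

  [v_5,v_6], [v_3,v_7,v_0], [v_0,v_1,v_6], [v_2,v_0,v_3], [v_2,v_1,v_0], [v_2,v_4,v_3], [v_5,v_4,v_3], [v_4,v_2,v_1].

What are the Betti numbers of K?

b_0 = 1, b_1 = 1, b_2 = 0.

We work with the vertex ordering v_0 < v_1 < v_2 < v_3 < v_4 < v_5 < v_6 < v_7. The simplices of K, each written with vertices in increasing order, are:

  0-simplices (8): [v_0], [v_1], [v_2], [v_3], [v_4], [v_5], [v_6], [v_7]
  1-simplices (15): (15 of them)
  2-simplices (7): [v_0,v_1,v_2], [v_0,v_1,v_6], [v_0,v_2,v_3], [v_0,v_3,v_7], [v_1,v_2,v_4], [v_2,v_3,v_4], [v_3,v_4,v_5]

so the chain groups are C_0 ≅ Z^8, C_1 ≅ Z^15, C_2 ≅ Z^7.

∂_1: C_1 → C_0 is given by ∂[p,q] = [q] − [p].
The resulting 8×15 matrix has rank 7, and its Smith normal form has invariant factors (1,1,1,1,1,1,1).

Boundary ∂_2: C_2 → C_1 acts by ∂[p,q,r] = [q,r] − [p,r] + [p,q]. For instance
  ∂[v_0,v_1,v_2] = [v_1,v_2] − [v_0,v_2] + [v_0,v_1],
  ∂[v_1,v_2,v_4] = [v_2,v_4] − [v_1,v_4] + [v_1,v_2].
The 15×7 boundary matrix has rank 7 and Smith normal form diag(1,1,1,1,1,1,1).

Computing H_k = (kernel of ∂_k) / (image of ∂_{k+1}):

  H_0: rank C_0 − rank ∂_1 = 8 − 7 = 1, and the invariant factors of ∂_1 are all 1, so H_0 ≅ Z.
  H_1: rank ker ∂_1 − rank ∂_2 = (15 − 7) − 7 = 1, and the invariant factors of ∂_2 are all 1, so H_1 ≅ Z.
  H_2: rank ker ∂_2 − rank ∂_3 = (7 − 7) − 0 = 0, and there is no ∂_3, so H_2 ≅ 0.

Hence the Betti numbers are b_0 = 1, b_1 = 1, b_2 = 0.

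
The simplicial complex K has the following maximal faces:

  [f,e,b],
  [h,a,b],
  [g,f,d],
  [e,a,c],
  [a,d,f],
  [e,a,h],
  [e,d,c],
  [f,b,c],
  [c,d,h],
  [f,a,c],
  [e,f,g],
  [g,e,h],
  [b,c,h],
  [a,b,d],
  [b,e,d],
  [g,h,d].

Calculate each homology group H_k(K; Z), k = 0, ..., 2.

We work with the vertex ordering a < b < c < d < e < f < g < h. The simplices of K, each written with vertices in increasing order, are:

  0-simplices (8): a, b, c, d, e, f, g, h
  1-simplices (24): ab, ac, ad, ae, af, ah, bc, bd, be, bf, bh, cd, ce, cf, ch, de, df, dg, dh, ef, eg, eh, fg, gh
  2-simplices (16): abd, abh, ace, acf, adf, aeh, bcf, bch, bde, bef, cde, cdh, dfg, dgh, efg, egh

giving chain groups C_0 ≅ Z^8, C_1 ≅ Z^24, C_2 ≅ Z^16.

∂_1: C_1 → C_0 is given by ∂[p,q] = [q] − [p].
This gives a 8×24 integer matrix of rank 7; reducing to Smith normal form yields diagonal entries (1,1,1,1,1,1,1).

∂_2: C_2 → C_1 acts by ∂[p,q,r] = [q,r] − [p,r] + [p,q]. For instance
  ∂adf = df − af + ad,
  ∂acf = cf − af + ac.
This gives a 24×16 integer matrix of rank 15; reducing to Smith normal form yields diagonal entries (1,1,1,1,1,1,1,1,1,1,1,1,1,1,1).

From H_k ≅ ker(∂_k) / im(∂_{k+1}) we obtain:

  H_0: rank C_0 − rank ∂_1 = 8 − 7 = 1, and the invariant factors of ∂_1 are all 1, so H_0 ≅ Z.
  H_1: rank ker ∂_1 − rank ∂_2 = (24 − 7) − 15 = 2, and the invariant factors of ∂_2 are all 1, so H_1 ≅ Z^2.
  H_2: rank ker ∂_2 − rank ∂_3 = (16 − 15) − 0 = 1, and there is no ∂_3, so H_2 ≅ Z.

H_0 ≅ Z,  H_1 ≅ Z^2,  H_2 ≅ Z.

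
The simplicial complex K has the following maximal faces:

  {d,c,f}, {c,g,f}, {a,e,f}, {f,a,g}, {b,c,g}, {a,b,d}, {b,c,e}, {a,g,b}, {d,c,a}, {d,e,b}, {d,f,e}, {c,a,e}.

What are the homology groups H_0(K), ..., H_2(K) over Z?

H_0 = Z,  H_1 = Z/2Z,  H_2 = 0.

We work with the vertex ordering a < b < c < d < e < f < g. The simplices of K, each written with vertices in increasing order, are:

  0-simplices (7): a, b, c, d, e, f, g
  1-simplices (18): ab, ac, ad, ae, af, ag, bc, bd, be, bg, cd, ce, cf, cg, de, df, ef, fg
  2-simplices (12): abd, abg, acd, ace, aef, afg, bce, bcg, bde, cdf, cfg, def

so the chain groups are C_0 ≅ Z^7, C_1 ≅ Z^18, C_2 ≅ Z^12.

Boundary ∂_1: C_1 → C_0 sends each edge [p,q] (with p < q) to q − p.
The resulting 7×18 matrix has rank 6, and its Smith normal form has invariant factors (1,1,1,1,1,1).

The boundary map ∂_2: C_2 → C_1 acts by ∂[p,q,r] = [q,r] − [p,r] + [p,q]. For instance
  ∂bce = ce − be + bc,
  ∂afg = fg − ag + af.
The resulting 18×12 matrix has rank 12, and its Smith normal form has invariant factors (1,1,1,1,1,1,1,1,1,1,1,2).

From H_k ≅ ker(∂_k) / im(∂_{k+1}) we obtain:

  H_0: rank C_0 − rank ∂_1 = 7 − 6 = 1, and the invariant factors of ∂_1 are all 1, so H_0 = Z.
  H_1: rank ker ∂_1 − rank ∂_2 = (18 − 6) − 12 = 0, and ∂_2 has invariant factor 2 > 1, so H_1 = Z/2Z.
  H_2: rank ker ∂_2 − rank ∂_3 = (12 − 12) − 0 = 0, and there is no ∂_3, so H_2 = 0.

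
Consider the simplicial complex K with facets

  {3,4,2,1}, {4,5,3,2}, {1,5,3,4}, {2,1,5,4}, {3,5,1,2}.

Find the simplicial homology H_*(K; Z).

Fix the vertex order 1 < 2 < 3 < 4 < 5 and write every simplex with vertices in increasing order. Then dim K = 3 and the simplices of K are:

  0-simplices (5): [1], [2], [3], [4], [5]
  1-simplices (10): [1,2], [1,3], [1,4], [1,5], [2,3], [2,4], [2,5], [3,4], [3,5], [4,5]
  2-simplices (10): [1,2,3], [1,2,4], [1,2,5], [1,3,4], [1,3,5], [1,4,5], [2,3,4], [2,3,5], [2,4,5], [3,4,5]
  3-simplices (5): [1,2,3,4], [1,2,3,5], [1,2,4,5], [1,3,4,5], [2,3,4,5]

giving chain groups C_0 ≅ Z^5, C_1 ≅ Z^10, C_2 ≅ Z^10, C_3 ≅ Z^5.

Boundary ∂_1: C_1 → C_0 is given by ∂[p,q] = [q] − [p]. For instance
  ∂[1,4] = [4] − [1].
This gives a 5×10 integer matrix of rank 4; reducing to Smith normal form yields diagonal entries (1,1,1,1).

∂_2: C_2 → C_1 acts by ∂[p,q,r] = [q,r] − [p,r] + [p,q]. For instance
  ∂[2,3,4] = [3,4] − [2,4] + [2,3],
  ∂[1,3,5] = [3,5] − [1,5] + [1,3].
The 10×10 boundary matrix has rank 6 and Smith normal form diag(1,1,1,1,1,1).

∂_3: C_3 → C_2 sends each 3-simplex σ to the alternating sum Σ_i (−1)^i (σ with its i-th vertex removed). For instance
  ∂[1,3,4,5] = [3,4,5] − [1,4,5] + [1,3,5] − [1,3,4],
  ∂[1,2,3,4] = [2,3,4] − [1,3,4] + [1,2,4] − [1,2,3].
The resulting 10×5 matrix has rank 4, and its Smith normal form has invariant factors (1,1,1,1).

Reading off H_k = ker ∂_k / im ∂_{k+1}:

  H_0: rank C_0 − rank ∂_1 = 5 − 4 = 1, and the invariant factors of ∂_1 are all 1, so H_0 = Z.
  H_1: rank ker ∂_1 − rank ∂_2 = (10 − 4) − 6 = 0, and the invariant factors of ∂_2 are all 1, so H_1 = 0.
  H_2: rank ker ∂_2 − rank ∂_3 = (10 − 6) − 4 = 0, and the invariant factors of ∂_3 are all 1, so H_2 = 0.
  H_3: rank ker ∂_3 − rank ∂_4 = (5 − 4) − 0 = 1, and there is no ∂_4, so H_3 = Z.

As a check, the Euler characteristic is 5 − 10 + 10 − 5 = 0, which agrees with 1 − 0 + 0 − 1 = 0.

H_0 = Z,  H_1 = 0,  H_2 = 0,  H_3 = Z.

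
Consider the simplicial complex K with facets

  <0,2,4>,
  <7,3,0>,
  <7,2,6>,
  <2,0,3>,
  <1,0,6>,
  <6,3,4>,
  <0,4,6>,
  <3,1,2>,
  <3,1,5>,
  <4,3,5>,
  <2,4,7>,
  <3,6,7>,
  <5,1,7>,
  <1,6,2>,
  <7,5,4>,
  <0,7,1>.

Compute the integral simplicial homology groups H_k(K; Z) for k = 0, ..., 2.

H_0 = Z,  H_1 = Z^2,  H_2 = Z.

K has 8 vertices, 24 edges, 16 triangles.
rank ∂_0 = 0, rank ∂_1 = 7 ⇒ b_0 = 8 − 0 − 7 = 1; all invariant factors of ∂_1 are 1 so no torsion. So H_0 ≅ Z.
rank ∂_1 = 7, rank ∂_2 = 15 ⇒ b_1 = 24 − 7 − 15 = 2; all invariant factors of ∂_2 are 1 so no torsion. So H_1 ≅ Z^2.
rank ∂_2 = 15, rank ∂_3 = 0 ⇒ b_2 = 16 − 15 − 0 = 1. So H_2 ≅ Z.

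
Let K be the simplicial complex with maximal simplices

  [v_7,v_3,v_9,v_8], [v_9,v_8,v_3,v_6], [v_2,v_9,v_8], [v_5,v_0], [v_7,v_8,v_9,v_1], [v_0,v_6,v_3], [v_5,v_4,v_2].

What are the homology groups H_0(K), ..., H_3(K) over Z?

K has 10 vertices, 20 edges, 13 triangles, 3 3-simplices.
rank ∂_0 = 0, rank ∂_1 = 9 ⇒ b_0 = 10 − 0 − 9 = 1; all invariant factors of ∂_1 are 1 so no torsion. So H_0 = Z.
rank ∂_1 = 9, rank ∂_2 = 10 ⇒ b_1 = 20 − 9 − 10 = 1; all invariant factors of ∂_2 are 1 so no torsion. So H_1 = Z.
rank ∂_2 = 10, rank ∂_3 = 3 ⇒ b_2 = 13 − 10 − 3 = 0; all invariant factors of ∂_3 are 1 so no torsion. So H_2 = 0.
rank ∂_3 = 3, rank ∂_4 = 0 ⇒ b_3 = 3 − 3 − 0 = 0. So H_3 = 0.

H_0 = Z,  H_1 = Z,  H_2 = 0,  H_3 = 0.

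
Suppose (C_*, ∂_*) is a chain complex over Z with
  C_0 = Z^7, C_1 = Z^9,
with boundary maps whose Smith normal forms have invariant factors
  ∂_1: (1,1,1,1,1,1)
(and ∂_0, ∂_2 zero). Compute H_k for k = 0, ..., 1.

H_0: b_0 = 7 − 0 − 6 = 1; torsion from ∂_1 factors > 1: none. So H_0 = Z.
H_1: b_1 = 9 − 6 − 0 = 3; torsion from ∂_2 factors > 1: none. So H_1 = Z^3.

H_0 = Z,  H_1 = Z^3.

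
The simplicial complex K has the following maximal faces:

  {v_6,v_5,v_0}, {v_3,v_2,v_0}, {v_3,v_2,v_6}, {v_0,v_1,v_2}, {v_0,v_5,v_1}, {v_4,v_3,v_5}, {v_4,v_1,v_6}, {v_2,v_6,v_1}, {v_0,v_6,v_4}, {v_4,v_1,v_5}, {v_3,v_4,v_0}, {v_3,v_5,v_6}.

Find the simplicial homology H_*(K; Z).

Fix the vertex order v_0 < v_1 < v_2 < v_3 < v_4 < v_5 < v_6 and write every simplex with vertices in increasing order. Then dim K = 2 and the simplices of K are:

  0-simplices (7): [v_0], [v_1], [v_2], [v_3], [v_4], [v_5], [v_6]
  1-simplices (18): (18 of them)
  2-simplices (12): (12 of them)

so the chain groups are C_0 ≅ Z^7, C_1 ≅ Z^18, C_2 ≅ Z^12.

Boundary ∂_1: C_1 → C_0 is given by ∂[p,q] = [q] − [p].
This gives a 7×18 integer matrix of rank 6; reducing to Smith normal form yields diagonal entries (1,1,1,1,1,1).

∂_2: C_2 → C_1 acts by ∂[p,q,r] = [q,r] − [p,r] + [p,q]. For instance
  ∂[v_3,v_5,v_6] = [v_5,v_6] − [v_3,v_6] + [v_3,v_5],
  ∂[v_1,v_4,v_6] = [v_4,v_6] − [v_1,v_6] + [v_1,v_4].
The 18×12 boundary matrix has rank 12 and Smith normal form diag(1,1,1,1,1,1,1,1,1,1,1,2).

Reading off H_k = ker ∂_k / im ∂_{k+1}:

  H_0: rank C_0 − rank ∂_1 = 7 − 6 = 1, and the invariant factors of ∂_1 are all 1, so H_0 ≅ Z.
  H_1: rank ker ∂_1 − rank ∂_2 = (18 − 6) − 12 = 0, and ∂_2 has invariant factor 2 > 1, so H_1 ≅ Z/2.
  H_2: rank ker ∂_2 − rank ∂_3 = (12 − 12) − 0 = 0, and there is no ∂_3, so H_2 ≅ 0.

H_0 ≅ Z,  H_1 ≅ Z/2,  H_2 = 0.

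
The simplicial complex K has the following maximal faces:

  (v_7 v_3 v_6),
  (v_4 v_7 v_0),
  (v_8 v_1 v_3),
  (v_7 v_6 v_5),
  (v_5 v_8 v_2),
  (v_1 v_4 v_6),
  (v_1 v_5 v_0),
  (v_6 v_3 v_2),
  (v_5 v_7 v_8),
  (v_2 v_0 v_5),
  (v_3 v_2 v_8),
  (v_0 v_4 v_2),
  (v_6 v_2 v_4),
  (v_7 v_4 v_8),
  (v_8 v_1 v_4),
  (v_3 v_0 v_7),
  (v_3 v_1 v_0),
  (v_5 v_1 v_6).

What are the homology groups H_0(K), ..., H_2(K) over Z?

H_0 = Z,  H_1 = Z^2,  H_2 = Z.

Fix the vertex order v_0 < v_1 < v_2 < v_3 < v_4 < v_5 < v_6 < v_7 < v_8 and write every simplex with vertices in increasing order. Then dim K = 2 and the simplices of K are:

  0-simplices (9): [v_0], [v_1], [v_2], [v_3], [v_4], [v_5], [v_6], [v_7], [v_8]
  1-simplices (27): (27 of them)
  2-simplices (18): (18 of them)

giving chain groups C_0 ≅ Z^9, C_1 ≅ Z^27, C_2 ≅ Z^18.

∂_1: C_1 → C_0 sends each edge [p,q] (with p < q) to q − p. For instance
  ∂[v_0,v_2] = [v_2] − [v_0].
The 9×27 boundary matrix has rank 8 and Smith normal form diag(1,1,1,1,1,1,1,1).

∂_2: C_2 → C_1 acts by ∂[p,q,r] = [q,r] − [p,r] + [p,q]. For instance
  ∂[v_0,v_3,v_7] = [v_3,v_7] − [v_0,v_7] + [v_0,v_3],
  ∂[v_1,v_3,v_8] = [v_3,v_8] − [v_1,v_8] + [v_1,v_3].
The resulting 27×18 matrix has rank 17, and its Smith normal form has invariant factors (1,1,1,1,1,1,1,1,1,1,1,1,1,1,1,1,1).

Now H_k = ker ∂_k / im ∂_{k+1}, so:

  H_0: rank C_0 − rank ∂_1 = 9 − 8 = 1, and the invariant factors of ∂_1 are all 1, so H_0 ≅ Z.
  H_1: rank ker ∂_1 − rank ∂_2 = (27 − 8) − 17 = 2, and the invariant factors of ∂_2 are all 1, so H_1 ≅ Z^2.
  H_2: rank ker ∂_2 − rank ∂_3 = (18 − 17) − 0 = 1, and there is no ∂_3, so H_2 ≅ Z.

As a check, the Euler characteristic is 9 − 27 + 18 = 0, which agrees with 1 − 2 + 1 = 0.
(K is a triangulation of the torus T^2.)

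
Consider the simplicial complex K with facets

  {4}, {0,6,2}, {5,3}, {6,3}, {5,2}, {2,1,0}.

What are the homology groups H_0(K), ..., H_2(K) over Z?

We work with the vertex ordering 0 < 1 < 2 < 3 < 4 < 5 < 6. The simplices of K, each written with vertices in increasing order, are:

  0-simplices (7): [0], [1], [2], [3], [4], [5], [6]
  1-simplices (8): [0,1], [0,2], [0,6], [1,2], [2,5], [2,6], [3,5], [3,6]
  2-simplices (2): [0,1,2], [0,2,6]

giving chain groups C_0 ≅ Z^7, C_1 ≅ Z^8, C_2 ≅ Z^2.

The boundary map ∂_1: C_1 → C_0 maps an edge to its endpoints' difference, ∂[p,q] = q − p. For instance
  ∂[2,5] = [5] − [2].
The 7×8 boundary matrix has rank 5 and Smith normal form diag(1,1,1,1,1).

∂_2: C_2 → C_1 maps a triangle to the signed sum of its edges. For instance
  ∂[0,1,2] = [1,2] − [0,2] + [0,1],
  ∂[0,2,6] = [2,6] − [0,6] + [0,2].
This gives a 8×2 integer matrix of rank 2; reducing to Smith normal form yields diagonal entries (1,1).

Computing H_k = (kernel of ∂_k) / (image of ∂_{k+1}):

  H_0: rank C_0 − rank ∂_1 = 7 − 5 = 2, and the invariant factors of ∂_1 are all 1, so H_0 ≅ Z^2.
  H_1: rank ker ∂_1 − rank ∂_2 = (8 − 5) − 2 = 1, and the invariant factors of ∂_2 are all 1, so H_1 ≅ Z.
  H_2: rank ker ∂_2 − rank ∂_3 = (2 − 2) − 0 = 0, and there is no ∂_3, so H_2 ≅ 0.

H_0 = Z^2,  H_1 = Z,  H_2 = 0.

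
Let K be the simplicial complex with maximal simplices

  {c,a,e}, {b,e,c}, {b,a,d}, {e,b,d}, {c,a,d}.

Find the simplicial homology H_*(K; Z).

Order the vertices as a < b < c < d < e. Listing each simplex with vertices in this order, K has dimension 2 with simplices:

  0-simplices (5): a, b, c, d, e
  1-simplices (10): ab, ac, ad, ae, bc, bd, be, cd, ce, de
  2-simplices (5): abd, acd, ace, bce, bde

Hence C_0 ≅ Z^5, C_1 ≅ Z^10, C_2 ≅ Z^5.

∂_1: C_1 → C_0 sends each edge [p,q] (with p < q) to q − p. For instance
  ∂ac = c − a.
As a 5×10 matrix over Z this has rank 4, with invariant factors (1,1,1,1).

The boundary map ∂_2: C_2 → C_1 acts by ∂[p,q,r] = [q,r] − [p,r] + [p,q]. For instance
  ∂bde = de − be + bd,
  ∂abd = bd − ad + ab.
The resulting 10×5 matrix has rank 5, and its Smith normal form has invariant factors (1,1,1,1,1).

From H_k ≅ ker(∂_k) / im(∂_{k+1}) we obtain:

  H_0: rank C_0 − rank ∂_1 = 5 − 4 = 1, and the invariant factors of ∂_1 are all 1, so H_0 = Z.
  H_1: rank ker ∂_1 − rank ∂_2 = (10 − 4) − 5 = 1, and the invariant factors of ∂_2 are all 1, so H_1 = Z.
  H_2: rank ker ∂_2 − rank ∂_3 = (5 − 5) − 0 = 0, and there is no ∂_3, so H_2 = 0.

As a check, the Euler characteristic is 5 − 10 + 5 = 0, which agrees with 1 − 1 + 0 = 0.

H_0 = Z,  H_1 = Z,  H_2 = 0.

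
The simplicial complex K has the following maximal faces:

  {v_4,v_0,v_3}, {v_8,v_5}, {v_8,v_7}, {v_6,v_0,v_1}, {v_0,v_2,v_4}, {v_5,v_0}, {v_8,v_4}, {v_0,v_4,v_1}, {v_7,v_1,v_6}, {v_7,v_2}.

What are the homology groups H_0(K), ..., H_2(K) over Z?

H_0 ≅ Z,  H_1 ≅ Z^3,  H_2 = 0.

We work with the vertex ordering v_0 < v_1 < v_2 < v_3 < v_4 < v_5 < v_6 < v_7 < v_8. The simplices of K, each written with vertices in increasing order, are:

  0-simplices (9): [v_0], [v_1], [v_2], [v_3], [v_4], [v_5], [v_6], [v_7], [v_8]
  1-simplices (16): (16 of them)
  2-simplices (5): [v_0,v_1,v_4], [v_0,v_1,v_6], [v_0,v_2,v_4], [v_0,v_3,v_4], [v_1,v_6,v_7]

Hence C_0 ≅ Z^9, C_1 ≅ Z^16, C_2 ≅ Z^5.

∂_1: C_1 → C_0 is given by ∂[p,q] = [q] − [p]. For instance
  ∂[v_0,v_5] = [v_5] − [v_0].
As a 9×16 matrix over Z this has rank 8, with invariant factors (1,1,1,1,1,1,1,1).

Boundary ∂_2: C_2 → C_1 acts by ∂[p,q,r] = [q,r] − [p,r] + [p,q]. For instance
  ∂[v_0,v_1,v_4] = [v_1,v_4] − [v_0,v_4] + [v_0,v_1],
  ∂[v_1,v_6,v_7] = [v_6,v_7] − [v_1,v_7] + [v_1,v_6].
As a 16×5 matrix over Z this has rank 5, with invariant factors (1,1,1,1,1).

Reading off H_k = ker ∂_k / im ∂_{k+1}:

  H_0: rank C_0 − rank ∂_1 = 9 − 8 = 1, and the invariant factors of ∂_1 are all 1, so H_0 = Z.
  H_1: rank ker ∂_1 − rank ∂_2 = (16 − 8) − 5 = 3, and the invariant factors of ∂_2 are all 1, so H_1 = Z^3.
  H_2: rank ker ∂_2 − rank ∂_3 = (5 − 5) − 0 = 0, and there is no ∂_3, so H_2 = 0.

As a check, the Euler characteristic is 9 − 16 + 5 = -2, which agrees with 1 − 3 + 0 = -2.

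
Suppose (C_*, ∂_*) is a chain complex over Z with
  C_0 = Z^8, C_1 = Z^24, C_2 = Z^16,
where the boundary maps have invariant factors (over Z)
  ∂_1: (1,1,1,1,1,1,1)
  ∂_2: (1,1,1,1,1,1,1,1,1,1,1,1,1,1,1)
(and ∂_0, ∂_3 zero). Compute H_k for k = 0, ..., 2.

H_0: b_0 = 8 − 0 − 7 = 1; torsion from ∂_1 factors > 1: none. So H_0 ≅ Z.
H_1: b_1 = 24 − 7 − 15 = 2; torsion from ∂_2 factors > 1: none. So H_1 ≅ Z^2.
H_2: b_2 = 16 − 15 − 0 = 1; torsion from ∂_3 factors > 1: none. So H_2 ≅ Z.

H_0 ≅ Z,  H_1 ≅ Z^2,  H_2 ≅ Z.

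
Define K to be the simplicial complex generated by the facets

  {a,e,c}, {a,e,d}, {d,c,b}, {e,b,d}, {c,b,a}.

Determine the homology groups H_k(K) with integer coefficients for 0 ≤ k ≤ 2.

Order the vertices as a < b < c < d < e. Listing each simplex with vertices in this order, K has dimension 2 with simplices:

  0-simplices (5): a, b, c, d, e
  1-simplices (10): ab, ac, ad, ae, bc, bd, be, cd, ce, de
  2-simplices (5): abc, ace, ade, bcd, bde

so the chain groups are C_0 ≅ Z^5, C_1 ≅ Z^10, C_2 ≅ Z^5.

∂_1: C_1 → C_0 sends each edge [p,q] (with p < q) to q − p.
As a 5×10 matrix over Z this has rank 4, with invariant factors (1,1,1,1).

The boundary map ∂_2: C_2 → C_1 maps a triangle to the signed sum of its edges. For instance
  ∂abc = bc − ac + ab,
  ∂bcd = cd − bd + bc.
The 10×5 boundary matrix has rank 5 and Smith normal form diag(1,1,1,1,1).

Computing H_k = (kernel of ∂_k) / (image of ∂_{k+1}):

  H_0: rank C_0 − rank ∂_1 = 5 − 4 = 1, and the invariant factors of ∂_1 are all 1, so H_0 = Z.
  H_1: rank ker ∂_1 − rank ∂_2 = (10 − 4) − 5 = 1, and the invariant factors of ∂_2 are all 1, so H_1 = Z.
  H_2: rank ker ∂_2 − rank ∂_3 = (5 − 5) − 0 = 0, and there is no ∂_3, so H_2 = 0.

H_0 = Z,  H_1 = Z,  H_2 = 0.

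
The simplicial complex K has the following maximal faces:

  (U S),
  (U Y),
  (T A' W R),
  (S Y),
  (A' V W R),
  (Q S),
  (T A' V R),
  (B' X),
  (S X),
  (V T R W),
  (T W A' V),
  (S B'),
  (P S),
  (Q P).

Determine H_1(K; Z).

H_1 = Z^3.

We work with the vertex ordering P < Q < R < S < T < U < V < W < X < Y < A' < B'. The simplices of K, each written with vertices in increasing order, are:

  0-simplices (12): [P], [Q], [R], [S], [T], [U], [V], [W], [X], [Y], [A'], [B']
  1-simplices (19): [P,Q], [P,S], [Q,S], [R,T], [R,V], [R,W], [R,A'], [S,U], [S,X], [S,Y], [S,B'], [T,V], [T,W], [T,A'], [U,Y], [V,W], [V,A'], [W,A'], [X,B']
  2-simplices (10): [R,T,V], [R,T,W], [R,T,A'], [R,V,W], [R,V,A'], [R,W,A'], [T,V,W], [T,V,A'], [T,W,A'], [V,W,A']
  3-simplices (5): [R,T,V,W], [R,T,V,A'], [R,T,W,A'], [R,V,W,A'], [T,V,W,A']

so the chain groups are C_0 ≅ Z^12, C_1 ≅ Z^19, C_2 ≅ Z^10, C_3 ≅ Z^5.

The boundary map ∂_1: C_1 → C_0 is given by ∂[p,q] = [q] − [p]. For instance
  ∂[T,W] = [W] − [T].
The 12×19 boundary matrix has rank 10 and Smith normal form diag(1,1,1,1,1,1,1,1,1,1).

∂_2: C_2 → C_1 acts by ∂[p,q,r] = [q,r] − [p,r] + [p,q]. For instance
  ∂[R,V,W] = [V,W] − [R,W] + [R,V],
  ∂[R,V,A'] = [V,A'] − [R,A'] + [R,V].
The resulting 19×10 matrix has rank 6, and its Smith normal form has invariant factors (1,1,1,1,1,1).

The boundary map ∂_3: C_3 → C_2 sends each 3-simplex σ to the alternating sum Σ_i (−1)^i (σ with its i-th vertex removed). For instance
  ∂[R,T,W,A'] = [T,W,A'] − [R,W,A'] + [R,T,A'] − [R,T,W],
  ∂[R,V,W,A'] = [V,W,A'] − [R,W,A'] + [R,V,A'] − [R,V,W].
As a 10×5 matrix over Z this has rank 4, with invariant factors (1,1,1,1).

Computing H_k = (kernel of ∂_k) / (image of ∂_{k+1}):

  H_1: rank ker ∂_1 − rank ∂_2 = (19 − 10) − 6 = 3, and the invariant factors of ∂_2 are all 1, so H_1 = Z^3.

(K is a triangulation of the disjoint union of a wedge of 3 circles and the 3-sphere S^3.)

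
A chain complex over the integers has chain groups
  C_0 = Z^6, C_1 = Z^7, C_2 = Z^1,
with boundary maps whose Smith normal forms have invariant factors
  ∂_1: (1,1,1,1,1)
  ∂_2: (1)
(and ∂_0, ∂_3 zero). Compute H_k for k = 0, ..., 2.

H_0: b_0 = 6 − 0 − 5 = 1; torsion from ∂_1 factors > 1: none. So H_0 = Z.
H_1: b_1 = 7 − 5 − 1 = 1; torsion from ∂_2 factors > 1: none. So H_1 = Z.
H_2: b_2 = 1 − 1 − 0 = 0; torsion from ∂_3 factors > 1: none. So H_2 = 0.

H_0 = Z,  H_1 = Z,  H_2 = 0.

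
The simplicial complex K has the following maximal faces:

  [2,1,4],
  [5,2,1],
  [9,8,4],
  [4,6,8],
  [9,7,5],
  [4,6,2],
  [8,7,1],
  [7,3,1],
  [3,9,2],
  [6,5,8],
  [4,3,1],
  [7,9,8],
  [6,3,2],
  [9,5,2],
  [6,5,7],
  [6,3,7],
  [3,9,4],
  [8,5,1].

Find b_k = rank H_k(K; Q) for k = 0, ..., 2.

b_0 = 1, b_1 = 1, b_2 = 0.

Order the vertices as 1 < 2 < 3 < 4 < 5 < 6 < 7 < 8 < 9. Listing each simplex with vertices in this order, K has dimension 2 with simplices:

  0-simplices (9): [1], [2], [3], [4], [5], [6], [7], [8], [9]
  1-simplices (27): (27 of them)
  2-simplices (18): [1,2,4], [1,2,5], [1,3,4], [1,3,7], [1,5,8], [1,7,8], [2,3,6], [2,3,9], [2,4,6], [2,5,9], [3,4,9], [3,6,7], [4,6,8], [4,8,9], [5,6,7], [5,6,8], [5,7,9], [7,8,9]

Hence C_0 ≅ Z^9, C_1 ≅ Z^27, C_2 ≅ Z^18.

The boundary map ∂_1: C_1 → C_0 is given by ∂[p,q] = [q] − [p].
The 9×27 boundary matrix has rank 8 and Smith normal form diag(1,1,1,1,1,1,1,1).

Boundary ∂_2: C_2 → C_1 sends each 2-simplex [p,q,r] to [q,r] − [p,r] + [p,q]. For instance
  ∂[7,8,9] = [8,9] − [7,9] + [7,8],
  ∂[1,2,4] = [2,4] − [1,4] + [1,2].
The 27×18 boundary matrix has rank 18 and Smith normal form diag(1,1,1,1,1,1,1,1,1,1,1,1,1,1,1,1,1,2).

Now H_k = ker ∂_k / im ∂_{k+1}, so:

  H_0: rank C_0 − rank ∂_1 = 9 − 8 = 1, and the invariant factors of ∂_1 are all 1, so H_0 = Z.
  H_1: rank ker ∂_1 − rank ∂_2 = (27 − 8) − 18 = 1, and ∂_2 has invariant factor 2 > 1, so H_1 = Z ⊕ Z/2Z.
  H_2: rank ker ∂_2 − rank ∂_3 = (18 − 18) − 0 = 0, and there is no ∂_3, so H_2 = 0.

As a check, the Euler characteristic is 9 − 27 + 18 = 0, which agrees with 1 − 1 + 0 = 0.
(K is a triangulation of the Klein bottle.)

Hence the Betti numbers are b_0 = 1, b_1 = 1, b_2 = 0.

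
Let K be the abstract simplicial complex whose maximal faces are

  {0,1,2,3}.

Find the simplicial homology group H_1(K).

H_1 = 0.

K has 4 vertices, 6 edges, 4 triangles, 1 3-simplex.
rank ∂_1 = 3, rank ∂_2 = 3 ⇒ b_1 = 6 − 3 − 3 = 0; all invariant factors of ∂_2 are 1 so no torsion. So H_1 ≅ 0.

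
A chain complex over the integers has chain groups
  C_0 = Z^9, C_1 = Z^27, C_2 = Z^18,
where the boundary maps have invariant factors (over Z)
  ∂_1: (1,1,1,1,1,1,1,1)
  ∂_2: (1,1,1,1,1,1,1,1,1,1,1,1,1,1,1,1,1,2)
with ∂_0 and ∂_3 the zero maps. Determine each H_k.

H_0: b_0 = 9 − 0 − 8 = 1; torsion from ∂_1 factors > 1: none. So H_0 = Z.
H_1: b_1 = 27 − 8 − 18 = 1; torsion from ∂_2 factors > 1: [2]. So H_1 = Z ⊕ Z/2.
H_2: b_2 = 18 − 18 − 0 = 0; torsion from ∂_3 factors > 1: none. So H_2 = 0.

H_0 = Z,  H_1 = Z ⊕ Z/2,  H_2 = 0.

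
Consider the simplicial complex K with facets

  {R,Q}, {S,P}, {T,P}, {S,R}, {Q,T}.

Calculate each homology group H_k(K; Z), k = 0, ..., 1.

Fix the vertex order P < Q < R < S < T and write every simplex with vertices in increasing order. Then dim K = 1 and the simplices of K are:

  0-simplices (5): P, Q, R, S, T
  1-simplices (5): PS, PT, QR, QT, RS

Hence C_0 ≅ Z^5, C_1 ≅ Z^5.

∂_1: C_1 → C_0 maps an edge to its endpoints' difference, ∂[p,q] = q − p.
The 5×5 boundary matrix has rank 4 and Smith normal form diag(1,1,1,1).

Reading off H_k = ker ∂_k / im ∂_{k+1}:

  H_0: rank C_0 − rank ∂_1 = 5 − 4 = 1, and the invariant factors of ∂_1 are all 1, so H_0 = Z.
  H_1: rank ker ∂_1 − rank ∂_2 = (5 − 4) − 0 = 1, and there is no ∂_2, so H_1 = Z.

H_0 ≅ Z,  H_1 ≅ Z.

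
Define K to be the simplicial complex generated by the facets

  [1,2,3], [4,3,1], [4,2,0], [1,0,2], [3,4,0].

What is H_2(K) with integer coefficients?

K has 5 vertices, 10 edges, 5 triangles.
rank ∂_2 = 5, rank ∂_3 = 0 ⇒ b_2 = 5 − 5 − 0 = 0. So H_2 = 0.

H_2 ≅ 0.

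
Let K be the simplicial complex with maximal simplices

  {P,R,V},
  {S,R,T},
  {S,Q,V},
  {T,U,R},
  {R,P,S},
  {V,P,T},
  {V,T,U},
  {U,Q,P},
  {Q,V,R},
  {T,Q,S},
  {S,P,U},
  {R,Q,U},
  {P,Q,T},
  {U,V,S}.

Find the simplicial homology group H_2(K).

Order the vertices as P < Q < R < S < T < U < V. Listing each simplex with vertices in this order, K has dimension 2 with simplices:

  0-simplices (7): P, Q, R, S, T, U, V
  1-simplices (21): PQ, PR, PS, PT, PU, PV, QR, QS, QT, QU, QV, RS, RT, RU, RV, ST, SU, SV, TU, TV, UV
  2-simplices (14): PQT, PQU, PRS, PRV, PSU, PTV, QRU, QRV, QST, QSV, RST, RTU, SUV, TUV

giving chain groups C_0 ≅ Z^7, C_1 ≅ Z^21, C_2 ≅ Z^14.

Boundary ∂_1: C_1 → C_0 sends each edge [p,q] (with p < q) to q − p.
The 7×21 boundary matrix has rank 6 and Smith normal form diag(1,1,1,1,1,1).

Boundary ∂_2: C_2 → C_1 maps a triangle to the signed sum of its edges. For instance
  ∂PRS = RS − PS + PR,
  ∂PSU = SU − PU + PS.
This gives a 21×14 integer matrix of rank 13; reducing to Smith normal form yields diagonal entries (1,1,1,1,1,1,1,1,1,1,1,1,1).

From H_k ≅ ker(∂_k) / im(∂_{k+1}) we obtain:

  H_2: rank ker ∂_2 − rank ∂_3 = (14 − 13) − 0 = 1, and there is no ∂_3, so H_2 = Z.

(K is a triangulation of the torus T^2.)

H_2 ≅ Z.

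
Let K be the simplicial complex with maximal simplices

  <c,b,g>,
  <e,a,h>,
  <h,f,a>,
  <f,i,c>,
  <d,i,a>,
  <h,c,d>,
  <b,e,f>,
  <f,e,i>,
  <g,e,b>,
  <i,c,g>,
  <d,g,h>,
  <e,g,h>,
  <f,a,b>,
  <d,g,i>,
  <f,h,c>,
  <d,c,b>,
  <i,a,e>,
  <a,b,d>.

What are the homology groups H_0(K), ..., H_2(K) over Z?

Order the vertices as a < b < c < d < e < f < g < h < i. Listing each simplex with vertices in this order, K has dimension 2 with simplices:

  0-simplices (9): a, b, c, d, e, f, g, h, i
  1-simplices (27): ab, ad, ae, af, ah, ai, bc, bd, be, bf, bg, cd, cf, cg, ch, ci, dg, dh, di, ef, eg, eh, ei, fh, fi, gh, gi
  2-simplices (18): abd, abf, adi, aeh, aei, afh, bcd, bcg, bef, beg, cdh, cfh, cfi, cgi, dgh, dgi, efi, egh

giving chain groups C_0 ≅ Z^9, C_1 ≅ Z^27, C_2 ≅ Z^18.

The boundary map ∂_1: C_1 → C_0 is given by ∂[p,q] = [q] − [p]. For instance
  ∂ci = i − c.
The 9×27 boundary matrix has rank 8 and Smith normal form diag(1,1,1,1,1,1,1,1).

∂_2: C_2 → C_1 sends each 2-simplex [p,q,r] to [q,r] − [p,r] + [p,q]. For instance
  ∂aei = ei − ai + ae,
  ∂cdh = dh − ch + cd.
As a 27×18 matrix over Z this has rank 18, with invariant factors (1,1,1,1,1,1,1,1,1,1,1,1,1,1,1,1,1,2).

Computing H_k = (kernel of ∂_k) / (image of ∂_{k+1}):

  H_0: rank C_0 − rank ∂_1 = 9 − 8 = 1, and the invariant factors of ∂_1 are all 1, so H_0 ≅ Z.
  H_1: rank ker ∂_1 − rank ∂_2 = (27 − 8) − 18 = 1, and ∂_2 has invariant factor 2 > 1, so H_1 ≅ Z ⊕ Z/2.
  H_2: rank ker ∂_2 − rank ∂_3 = (18 − 18) − 0 = 0, and there is no ∂_3, so H_2 ≅ 0.

As a check, the Euler characteristic is 9 − 27 + 18 = 0, which agrees with 1 − 1 + 0 = 0.
(K is a triangulation of the Klein bottle.)

H_0 ≅ Z,  H_1 ≅ Z ⊕ Z/2,  H_2 = 0.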